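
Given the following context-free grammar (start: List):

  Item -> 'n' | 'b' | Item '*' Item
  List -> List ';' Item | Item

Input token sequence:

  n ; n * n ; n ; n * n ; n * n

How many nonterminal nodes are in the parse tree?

16

[List [List [List [List [List [Item n]] ; [Item [Item n] * [Item n]]] ; [Item n]] ; [Item [Item n] * [Item n]]] ; [Item [Item n] * [Item n]]]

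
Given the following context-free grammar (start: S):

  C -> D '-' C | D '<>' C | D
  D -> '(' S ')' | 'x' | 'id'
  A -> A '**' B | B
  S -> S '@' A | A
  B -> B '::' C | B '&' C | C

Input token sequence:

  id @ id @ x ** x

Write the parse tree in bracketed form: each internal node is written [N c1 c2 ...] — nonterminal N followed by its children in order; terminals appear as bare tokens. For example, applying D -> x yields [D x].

S
S @ A
S @ A @ A
A @ A @ A
B @ A @ A
C @ A @ A
D @ A @ A
id @ A @ A
id @ B @ A
id @ C @ A
id @ D @ A
id @ id @ A
id @ id @ A ** B
id @ id @ B ** B
id @ id @ C ** B
id @ id @ D ** B
id @ id @ x ** B
id @ id @ x ** C
id @ id @ x ** D
id @ id @ x ** x

[S [S [S [A [B [C [D id]]]]] @ [A [B [C [D id]]]]] @ [A [A [B [C [D x]]]] ** [B [C [D x]]]]]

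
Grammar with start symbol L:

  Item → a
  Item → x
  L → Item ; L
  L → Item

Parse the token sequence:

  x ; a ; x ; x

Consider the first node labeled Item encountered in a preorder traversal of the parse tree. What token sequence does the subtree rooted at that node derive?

[L [Item x] ; [L [Item a] ; [L [Item x] ; [L [Item x]]]]]

x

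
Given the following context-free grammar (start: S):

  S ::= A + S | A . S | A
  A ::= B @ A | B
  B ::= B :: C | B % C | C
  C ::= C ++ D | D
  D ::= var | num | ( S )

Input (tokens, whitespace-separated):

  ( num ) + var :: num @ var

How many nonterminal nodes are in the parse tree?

22

[S [A [B [C [D ( [S [A [B [C [D num]]]]] )]]]] + [S [A [B [B [C [D var]]] :: [C [D num]]] @ [A [B [C [D var]]]]]]]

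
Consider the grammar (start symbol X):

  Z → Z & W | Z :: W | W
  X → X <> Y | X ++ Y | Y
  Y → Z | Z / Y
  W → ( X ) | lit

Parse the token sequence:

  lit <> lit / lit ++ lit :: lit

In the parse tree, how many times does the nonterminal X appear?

[X [X [X [Y [Z [W lit]]]] <> [Y [Z [W lit]] / [Y [Z [W lit]]]]] ++ [Y [Z [Z [W lit]] :: [W lit]]]]

3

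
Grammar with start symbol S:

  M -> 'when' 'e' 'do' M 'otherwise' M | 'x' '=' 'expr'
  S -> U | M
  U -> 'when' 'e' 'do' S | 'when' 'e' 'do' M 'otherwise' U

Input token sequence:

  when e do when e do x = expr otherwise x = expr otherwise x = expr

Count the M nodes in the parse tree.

5

[S [M when e do [M when e do [M x = expr] otherwise [M x = expr]] otherwise [M x = expr]]]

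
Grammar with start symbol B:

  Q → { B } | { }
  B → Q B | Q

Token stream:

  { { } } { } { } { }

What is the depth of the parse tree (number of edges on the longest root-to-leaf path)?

[B [Q { [B [Q { }]] }] [B [Q { }] [B [Q { }] [B [Q { }]]]]]

5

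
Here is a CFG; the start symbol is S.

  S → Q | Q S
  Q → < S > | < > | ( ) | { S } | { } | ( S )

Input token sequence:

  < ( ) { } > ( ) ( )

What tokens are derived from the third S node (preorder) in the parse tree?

{ }

[S [Q < [S [Q ( )] [S [Q { }]]] >] [S [Q ( )] [S [Q ( )]]]]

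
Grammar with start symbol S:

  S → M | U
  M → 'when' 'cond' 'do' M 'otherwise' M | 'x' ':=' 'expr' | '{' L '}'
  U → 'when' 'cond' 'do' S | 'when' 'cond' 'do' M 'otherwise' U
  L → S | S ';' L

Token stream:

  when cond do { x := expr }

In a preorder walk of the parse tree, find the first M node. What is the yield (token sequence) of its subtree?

[S [U when cond do [S [M { [L [S [M x := expr]]] }]]]]

{ x := expr }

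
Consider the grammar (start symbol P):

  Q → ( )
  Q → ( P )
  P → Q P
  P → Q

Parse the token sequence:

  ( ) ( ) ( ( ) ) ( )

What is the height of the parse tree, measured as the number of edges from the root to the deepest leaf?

6

[P [Q ( )] [P [Q ( )] [P [Q ( [P [Q ( )]] )] [P [Q ( )]]]]]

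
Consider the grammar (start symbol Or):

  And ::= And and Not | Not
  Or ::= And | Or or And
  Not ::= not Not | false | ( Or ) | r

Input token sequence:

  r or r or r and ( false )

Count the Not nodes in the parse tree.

5

[Or [Or [Or [And [Not r]]] or [And [Not r]]] or [And [And [Not r]] and [Not ( [Or [And [Not false]]] )]]]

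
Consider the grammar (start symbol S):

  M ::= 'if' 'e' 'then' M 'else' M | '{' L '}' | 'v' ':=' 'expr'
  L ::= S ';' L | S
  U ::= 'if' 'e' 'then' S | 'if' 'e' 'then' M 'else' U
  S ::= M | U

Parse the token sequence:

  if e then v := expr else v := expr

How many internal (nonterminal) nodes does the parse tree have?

4

[S [M if e then [M v := expr] else [M v := expr]]]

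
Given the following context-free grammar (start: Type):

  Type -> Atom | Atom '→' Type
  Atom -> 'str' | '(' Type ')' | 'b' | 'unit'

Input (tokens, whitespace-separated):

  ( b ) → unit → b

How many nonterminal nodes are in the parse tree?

8

[Type [Atom ( [Type [Atom b]] )] → [Type [Atom unit] → [Type [Atom b]]]]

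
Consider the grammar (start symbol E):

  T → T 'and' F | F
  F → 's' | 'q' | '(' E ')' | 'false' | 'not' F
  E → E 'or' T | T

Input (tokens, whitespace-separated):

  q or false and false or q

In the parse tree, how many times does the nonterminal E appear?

[E [E [E [T [F q]]] or [T [T [F false]] and [F false]]] or [T [F q]]]

3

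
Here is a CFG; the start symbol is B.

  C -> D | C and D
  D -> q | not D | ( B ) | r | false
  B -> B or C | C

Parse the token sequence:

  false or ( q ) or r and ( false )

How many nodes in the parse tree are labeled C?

[B [B [B [C [D false]]] or [C [D ( [B [C [D q]]] )]]] or [C [C [D r]] and [D ( [B [C [D false]]] )]]]

6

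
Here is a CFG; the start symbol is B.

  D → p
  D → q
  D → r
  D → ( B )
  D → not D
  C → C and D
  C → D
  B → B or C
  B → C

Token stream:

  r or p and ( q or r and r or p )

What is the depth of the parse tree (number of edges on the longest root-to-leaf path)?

[B [B [C [D r]]] or [C [C [D p]] and [D ( [B [B [B [C [D q]]] or [C [C [D r]] and [D r]]] or [C [D p]]] )]]]

8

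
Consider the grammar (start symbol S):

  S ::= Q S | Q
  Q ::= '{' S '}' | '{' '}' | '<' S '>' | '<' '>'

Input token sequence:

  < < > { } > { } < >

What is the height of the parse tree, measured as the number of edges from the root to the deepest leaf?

5

[S [Q < [S [Q < >] [S [Q { }]]] >] [S [Q { }] [S [Q < >]]]]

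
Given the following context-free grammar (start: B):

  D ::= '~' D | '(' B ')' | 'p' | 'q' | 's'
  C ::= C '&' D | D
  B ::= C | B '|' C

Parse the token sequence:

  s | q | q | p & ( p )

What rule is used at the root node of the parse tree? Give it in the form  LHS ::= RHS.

[B [B [B [B [C [D s]]] | [C [D q]]] | [C [D q]]] | [C [C [D p]] & [D ( [B [C [D p]]] )]]]

B ::= B '|' C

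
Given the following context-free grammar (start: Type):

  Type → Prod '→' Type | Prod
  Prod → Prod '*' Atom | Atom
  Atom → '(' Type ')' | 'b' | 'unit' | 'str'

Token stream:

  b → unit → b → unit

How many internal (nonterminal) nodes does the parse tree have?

12

[Type [Prod [Atom b]] → [Type [Prod [Atom unit]] → [Type [Prod [Atom b]] → [Type [Prod [Atom unit]]]]]]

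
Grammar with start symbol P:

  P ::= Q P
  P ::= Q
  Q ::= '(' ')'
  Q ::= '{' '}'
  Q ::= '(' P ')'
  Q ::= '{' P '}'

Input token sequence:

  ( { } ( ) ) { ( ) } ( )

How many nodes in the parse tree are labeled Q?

6

[P [Q ( [P [Q { }] [P [Q ( )]]] )] [P [Q { [P [Q ( )]] }] [P [Q ( )]]]]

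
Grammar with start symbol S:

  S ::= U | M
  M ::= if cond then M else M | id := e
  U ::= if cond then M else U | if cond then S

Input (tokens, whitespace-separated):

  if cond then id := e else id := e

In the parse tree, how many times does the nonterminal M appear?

[S [M if cond then [M id := e] else [M id := e]]]

3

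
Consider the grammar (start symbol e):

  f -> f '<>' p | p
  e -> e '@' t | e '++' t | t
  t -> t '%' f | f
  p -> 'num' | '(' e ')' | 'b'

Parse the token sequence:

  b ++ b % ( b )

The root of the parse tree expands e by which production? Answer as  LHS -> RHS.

[e [e [t [f [p b]]]] ++ [t [t [f [p b]]] % [f [p ( [e [t [f [p b]]]] )]]]]

e -> e '++' t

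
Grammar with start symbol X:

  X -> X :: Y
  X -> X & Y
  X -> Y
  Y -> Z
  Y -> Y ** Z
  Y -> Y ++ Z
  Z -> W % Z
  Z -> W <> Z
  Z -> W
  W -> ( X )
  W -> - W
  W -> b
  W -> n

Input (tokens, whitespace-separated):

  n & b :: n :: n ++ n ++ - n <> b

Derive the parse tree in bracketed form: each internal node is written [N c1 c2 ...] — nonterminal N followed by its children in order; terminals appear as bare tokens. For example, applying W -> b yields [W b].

[X [X [X [X [Y [Z [W n]]]] & [Y [Z [W b]]]] :: [Y [Z [W n]]]] :: [Y [Y [Y [Z [W n]]] ++ [Z [W n]]] ++ [Z [W - [W n]] <> [Z [W b]]]]]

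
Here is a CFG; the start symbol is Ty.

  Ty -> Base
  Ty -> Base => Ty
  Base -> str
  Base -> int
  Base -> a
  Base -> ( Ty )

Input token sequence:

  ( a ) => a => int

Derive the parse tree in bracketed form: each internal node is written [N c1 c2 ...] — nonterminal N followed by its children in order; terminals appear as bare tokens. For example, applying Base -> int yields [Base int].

[Ty [Base ( [Ty [Base a]] )] => [Ty [Base a] => [Ty [Base int]]]]

Ty
Base => Ty
( Ty ) => Ty
( Base ) => Ty
( a ) => Ty
( a ) => Base => Ty
( a ) => a => Ty
( a ) => a => Base
( a ) => a => int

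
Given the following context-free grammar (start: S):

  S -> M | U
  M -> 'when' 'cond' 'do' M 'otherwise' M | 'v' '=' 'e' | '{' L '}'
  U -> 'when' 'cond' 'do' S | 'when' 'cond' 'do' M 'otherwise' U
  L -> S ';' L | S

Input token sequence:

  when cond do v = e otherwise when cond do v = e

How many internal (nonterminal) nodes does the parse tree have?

6

[S [U when cond do [M v = e] otherwise [U when cond do [S [M v = e]]]]]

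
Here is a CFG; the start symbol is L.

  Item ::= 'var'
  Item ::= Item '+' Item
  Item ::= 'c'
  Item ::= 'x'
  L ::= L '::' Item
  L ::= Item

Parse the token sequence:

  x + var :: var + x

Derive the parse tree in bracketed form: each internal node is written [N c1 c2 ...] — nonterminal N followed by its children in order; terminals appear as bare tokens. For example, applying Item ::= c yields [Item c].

L
L :: Item
Item :: Item
Item + Item :: Item
x + Item :: Item
x + var :: Item
x + var :: Item + Item
x + var :: var + Item
x + var :: var + x

[L [L [Item [Item x] + [Item var]]] :: [Item [Item var] + [Item x]]]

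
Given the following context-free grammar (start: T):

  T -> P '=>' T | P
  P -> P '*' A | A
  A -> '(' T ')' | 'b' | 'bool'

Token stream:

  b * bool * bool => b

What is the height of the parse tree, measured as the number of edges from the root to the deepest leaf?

[T [P [P [P [A b]] * [A bool]] * [A bool]] => [T [P [A b]]]]

5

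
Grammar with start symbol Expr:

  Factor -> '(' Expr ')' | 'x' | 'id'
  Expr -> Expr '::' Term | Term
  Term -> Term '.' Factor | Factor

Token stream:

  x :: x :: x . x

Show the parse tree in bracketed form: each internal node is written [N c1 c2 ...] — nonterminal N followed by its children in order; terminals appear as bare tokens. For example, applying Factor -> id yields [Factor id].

Expr
Expr :: Term
Expr :: Term :: Term
Term :: Term :: Term
Factor :: Term :: Term
x :: Term :: Term
x :: Factor :: Term
x :: x :: Term
x :: x :: Term . Factor
x :: x :: Factor . Factor
x :: x :: x . Factor
x :: x :: x . x

[Expr [Expr [Expr [Term [Factor x]]] :: [Term [Factor x]]] :: [Term [Term [Factor x]] . [Factor x]]]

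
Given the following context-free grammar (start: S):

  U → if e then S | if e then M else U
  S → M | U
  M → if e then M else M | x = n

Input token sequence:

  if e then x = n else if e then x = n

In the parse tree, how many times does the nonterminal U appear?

[S [U if e then [M x = n] else [U if e then [S [M x = n]]]]]

2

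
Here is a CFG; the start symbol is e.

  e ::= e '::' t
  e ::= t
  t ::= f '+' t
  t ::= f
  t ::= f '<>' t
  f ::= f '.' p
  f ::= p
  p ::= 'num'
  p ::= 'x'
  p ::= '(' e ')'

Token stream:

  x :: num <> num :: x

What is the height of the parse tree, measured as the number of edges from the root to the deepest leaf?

[e [e [e [t [f [p x]]]] :: [t [f [p num]] <> [t [f [p num]]]]] :: [t [f [p x]]]]

6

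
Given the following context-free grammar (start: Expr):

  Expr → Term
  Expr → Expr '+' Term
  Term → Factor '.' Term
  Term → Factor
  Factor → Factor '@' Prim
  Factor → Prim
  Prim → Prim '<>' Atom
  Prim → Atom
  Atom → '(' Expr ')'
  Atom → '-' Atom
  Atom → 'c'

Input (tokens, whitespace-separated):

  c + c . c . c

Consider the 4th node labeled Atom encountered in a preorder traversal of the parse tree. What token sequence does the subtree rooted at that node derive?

c

[Expr [Expr [Term [Factor [Prim [Atom c]]]]] + [Term [Factor [Prim [Atom c]]] . [Term [Factor [Prim [Atom c]]] . [Term [Factor [Prim [Atom c]]]]]]]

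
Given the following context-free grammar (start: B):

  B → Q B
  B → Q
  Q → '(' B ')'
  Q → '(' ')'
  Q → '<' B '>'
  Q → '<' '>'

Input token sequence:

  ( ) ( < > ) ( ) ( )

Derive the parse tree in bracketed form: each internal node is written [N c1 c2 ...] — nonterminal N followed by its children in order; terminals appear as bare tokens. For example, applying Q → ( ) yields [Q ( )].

B
Q B
( ) B
( ) Q B
( ) ( B ) B
( ) ( Q ) B
( ) ( < > ) B
( ) ( < > ) Q B
( ) ( < > ) ( ) B
( ) ( < > ) ( ) Q
( ) ( < > ) ( ) ( )

[B [Q ( )] [B [Q ( [B [Q < >]] )] [B [Q ( )] [B [Q ( )]]]]]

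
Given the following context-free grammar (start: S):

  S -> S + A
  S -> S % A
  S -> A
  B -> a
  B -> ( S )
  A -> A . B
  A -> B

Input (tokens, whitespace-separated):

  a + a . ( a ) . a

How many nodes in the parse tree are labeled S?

[S [S [A [B a]]] + [A [A [A [B a]] . [B ( [S [A [B a]]] )]] . [B a]]]

3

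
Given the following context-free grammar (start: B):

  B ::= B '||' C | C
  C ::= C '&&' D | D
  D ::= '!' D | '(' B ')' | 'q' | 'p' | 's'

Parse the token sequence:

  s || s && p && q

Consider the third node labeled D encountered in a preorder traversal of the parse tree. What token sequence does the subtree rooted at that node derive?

[B [B [C [D s]]] || [C [C [C [D s]] && [D p]] && [D q]]]

p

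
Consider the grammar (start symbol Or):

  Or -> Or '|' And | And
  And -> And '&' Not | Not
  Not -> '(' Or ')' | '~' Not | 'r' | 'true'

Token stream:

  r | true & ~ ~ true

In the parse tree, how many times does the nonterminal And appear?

3

[Or [Or [And [Not r]]] | [And [And [Not true]] & [Not ~ [Not ~ [Not true]]]]]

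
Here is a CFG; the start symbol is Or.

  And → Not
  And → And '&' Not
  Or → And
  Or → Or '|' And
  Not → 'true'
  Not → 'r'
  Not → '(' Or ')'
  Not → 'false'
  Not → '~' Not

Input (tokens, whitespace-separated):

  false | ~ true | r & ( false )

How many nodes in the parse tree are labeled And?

5

[Or [Or [Or [And [Not false]]] | [And [Not ~ [Not true]]]] | [And [And [Not r]] & [Not ( [Or [And [Not false]]] )]]]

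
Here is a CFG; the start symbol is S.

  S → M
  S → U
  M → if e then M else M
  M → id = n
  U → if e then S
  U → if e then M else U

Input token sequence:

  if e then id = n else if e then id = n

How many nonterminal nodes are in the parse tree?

[S [U if e then [M id = n] else [U if e then [S [M id = n]]]]]

6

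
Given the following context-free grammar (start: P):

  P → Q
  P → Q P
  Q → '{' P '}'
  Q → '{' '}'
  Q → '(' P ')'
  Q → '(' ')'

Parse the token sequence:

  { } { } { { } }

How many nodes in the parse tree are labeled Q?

4

[P [Q { }] [P [Q { }] [P [Q { [P [Q { }]] }]]]]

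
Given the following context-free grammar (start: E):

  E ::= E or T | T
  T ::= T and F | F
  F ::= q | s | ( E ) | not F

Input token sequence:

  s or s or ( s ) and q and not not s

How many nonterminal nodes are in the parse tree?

18

[E [E [E [T [F s]]] or [T [F s]]] or [T [T [T [F ( [E [T [F s]]] )]] and [F q]] and [F not [F not [F s]]]]]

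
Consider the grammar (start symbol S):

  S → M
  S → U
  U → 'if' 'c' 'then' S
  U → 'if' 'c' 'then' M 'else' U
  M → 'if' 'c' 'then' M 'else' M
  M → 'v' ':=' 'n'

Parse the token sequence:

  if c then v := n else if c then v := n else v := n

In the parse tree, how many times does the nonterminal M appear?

5

[S [M if c then [M v := n] else [M if c then [M v := n] else [M v := n]]]]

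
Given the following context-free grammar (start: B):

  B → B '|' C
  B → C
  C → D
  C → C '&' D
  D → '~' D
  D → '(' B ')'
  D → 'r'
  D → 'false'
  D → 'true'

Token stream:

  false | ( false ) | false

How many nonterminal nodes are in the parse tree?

12

[B [B [B [C [D false]]] | [C [D ( [B [C [D false]]] )]]] | [C [D false]]]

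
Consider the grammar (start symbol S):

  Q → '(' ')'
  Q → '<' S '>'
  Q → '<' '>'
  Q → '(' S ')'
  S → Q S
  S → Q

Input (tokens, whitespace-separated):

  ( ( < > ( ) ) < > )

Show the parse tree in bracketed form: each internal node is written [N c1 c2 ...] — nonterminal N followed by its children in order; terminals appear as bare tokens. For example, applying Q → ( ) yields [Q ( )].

S
Q
( S )
( Q S )
( ( S ) S )
( ( Q S ) S )
( ( < > S ) S )
( ( < > Q ) S )
( ( < > ( ) ) S )
( ( < > ( ) ) Q )
( ( < > ( ) ) < > )

[S [Q ( [S [Q ( [S [Q < >] [S [Q ( )]]] )] [S [Q < >]]] )]]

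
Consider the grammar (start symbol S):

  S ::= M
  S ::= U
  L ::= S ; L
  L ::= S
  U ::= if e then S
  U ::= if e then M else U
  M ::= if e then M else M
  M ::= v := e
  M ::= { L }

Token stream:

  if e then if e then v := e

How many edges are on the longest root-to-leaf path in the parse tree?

[S [U if e then [S [U if e then [S [M v := e]]]]]]

6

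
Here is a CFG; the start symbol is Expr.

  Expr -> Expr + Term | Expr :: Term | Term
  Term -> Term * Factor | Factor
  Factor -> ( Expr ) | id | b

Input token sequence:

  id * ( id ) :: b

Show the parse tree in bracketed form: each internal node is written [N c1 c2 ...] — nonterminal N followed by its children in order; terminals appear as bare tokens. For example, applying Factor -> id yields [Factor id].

Expr
Expr :: Term
Term :: Term
Term * Factor :: Term
Factor * Factor :: Term
id * Factor :: Term
id * ( Expr ) :: Term
id * ( Term ) :: Term
id * ( Factor ) :: Term
id * ( id ) :: Term
id * ( id ) :: Factor
id * ( id ) :: b

[Expr [Expr [Term [Term [Factor id]] * [Factor ( [Expr [Term [Factor id]]] )]]] :: [Term [Factor b]]]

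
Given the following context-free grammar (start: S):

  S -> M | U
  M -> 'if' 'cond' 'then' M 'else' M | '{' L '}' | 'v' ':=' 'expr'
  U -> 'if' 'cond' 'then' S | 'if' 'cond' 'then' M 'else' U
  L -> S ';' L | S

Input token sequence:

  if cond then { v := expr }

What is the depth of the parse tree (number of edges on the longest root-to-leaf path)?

[S [U if cond then [S [M { [L [S [M v := expr]]] }]]]]

7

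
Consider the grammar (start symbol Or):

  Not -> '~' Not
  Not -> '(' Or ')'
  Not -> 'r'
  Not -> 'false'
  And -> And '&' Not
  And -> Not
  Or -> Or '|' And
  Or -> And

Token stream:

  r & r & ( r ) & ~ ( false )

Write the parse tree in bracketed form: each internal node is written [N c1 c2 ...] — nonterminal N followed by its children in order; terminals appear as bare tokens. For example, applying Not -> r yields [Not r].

Or
And
And & Not
And & Not & Not
And & Not & Not & Not
Not & Not & Not & Not
r & Not & Not & Not
r & r & Not & Not
r & r & ( Or ) & Not
r & r & ( And ) & Not
r & r & ( Not ) & Not
r & r & ( r ) & Not
r & r & ( r ) & ~ Not
r & r & ( r ) & ~ ( Or )
r & r & ( r ) & ~ ( And )
r & r & ( r ) & ~ ( Not )
r & r & ( r ) & ~ ( false )

[Or [And [And [And [And [Not r]] & [Not r]] & [Not ( [Or [And [Not r]]] )]] & [Not ~ [Not ( [Or [And [Not false]]] )]]]]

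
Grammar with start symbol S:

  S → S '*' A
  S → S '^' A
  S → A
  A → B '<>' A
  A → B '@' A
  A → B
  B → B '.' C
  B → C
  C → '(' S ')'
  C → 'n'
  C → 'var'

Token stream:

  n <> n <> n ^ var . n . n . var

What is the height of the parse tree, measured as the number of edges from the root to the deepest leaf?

7

[S [S [A [B [C n]] <> [A [B [C n]] <> [A [B [C n]]]]]] ^ [A [B [B [B [B [C var]] . [C n]] . [C n]] . [C var]]]]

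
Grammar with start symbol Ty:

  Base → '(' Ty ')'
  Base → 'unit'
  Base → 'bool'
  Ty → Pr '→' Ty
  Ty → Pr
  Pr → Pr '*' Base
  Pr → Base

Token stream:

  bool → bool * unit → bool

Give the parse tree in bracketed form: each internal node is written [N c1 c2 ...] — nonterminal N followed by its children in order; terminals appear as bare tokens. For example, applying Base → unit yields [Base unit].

Ty
Pr → Ty
Base → Ty
bool → Ty
bool → Pr → Ty
bool → Pr * Base → Ty
bool → Base * Base → Ty
bool → bool * Base → Ty
bool → bool * unit → Ty
bool → bool * unit → Pr
bool → bool * unit → Base
bool → bool * unit → bool

[Ty [Pr [Base bool]] → [Ty [Pr [Pr [Base bool]] * [Base unit]] → [Ty [Pr [Base bool]]]]]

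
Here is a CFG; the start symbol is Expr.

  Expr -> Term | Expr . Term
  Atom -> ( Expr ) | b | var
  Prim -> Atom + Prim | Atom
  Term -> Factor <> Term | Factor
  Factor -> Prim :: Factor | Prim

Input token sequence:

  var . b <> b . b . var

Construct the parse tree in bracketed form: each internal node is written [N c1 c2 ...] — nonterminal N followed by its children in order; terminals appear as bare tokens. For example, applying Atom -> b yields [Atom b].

[Expr [Expr [Expr [Expr [Term [Factor [Prim [Atom var]]]]] . [Term [Factor [Prim [Atom b]]] <> [Term [Factor [Prim [Atom b]]]]]] . [Term [Factor [Prim [Atom b]]]]] . [Term [Factor [Prim [Atom var]]]]]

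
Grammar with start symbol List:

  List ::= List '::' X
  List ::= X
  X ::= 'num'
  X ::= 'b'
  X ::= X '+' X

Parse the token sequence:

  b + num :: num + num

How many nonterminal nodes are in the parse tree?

[List [List [X [X b] + [X num]]] :: [X [X num] + [X num]]]

8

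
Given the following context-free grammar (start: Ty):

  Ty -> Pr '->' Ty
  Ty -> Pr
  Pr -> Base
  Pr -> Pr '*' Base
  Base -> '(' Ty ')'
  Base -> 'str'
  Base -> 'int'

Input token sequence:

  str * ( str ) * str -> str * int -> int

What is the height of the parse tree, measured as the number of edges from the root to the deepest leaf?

[Ty [Pr [Pr [Pr [Base str]] * [Base ( [Ty [Pr [Base str]]] )]] * [Base str]] -> [Ty [Pr [Pr [Base str]] * [Base int]] -> [Ty [Pr [Base int]]]]]

7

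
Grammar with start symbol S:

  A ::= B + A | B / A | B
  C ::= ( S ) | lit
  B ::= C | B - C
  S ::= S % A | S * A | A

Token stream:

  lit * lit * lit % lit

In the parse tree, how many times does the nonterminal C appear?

[S [S [S [S [A [B [C lit]]]] * [A [B [C lit]]]] * [A [B [C lit]]]] % [A [B [C lit]]]]

4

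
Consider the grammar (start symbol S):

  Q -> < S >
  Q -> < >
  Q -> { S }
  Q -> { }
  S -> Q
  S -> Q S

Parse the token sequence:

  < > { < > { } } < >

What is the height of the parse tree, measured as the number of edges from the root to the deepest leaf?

[S [Q < >] [S [Q { [S [Q < >] [S [Q { }]]] }] [S [Q < >]]]]

6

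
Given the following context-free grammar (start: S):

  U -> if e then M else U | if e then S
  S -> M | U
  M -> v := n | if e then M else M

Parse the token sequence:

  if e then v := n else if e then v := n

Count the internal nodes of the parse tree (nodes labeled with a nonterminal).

[S [U if e then [M v := n] else [U if e then [S [M v := n]]]]]

6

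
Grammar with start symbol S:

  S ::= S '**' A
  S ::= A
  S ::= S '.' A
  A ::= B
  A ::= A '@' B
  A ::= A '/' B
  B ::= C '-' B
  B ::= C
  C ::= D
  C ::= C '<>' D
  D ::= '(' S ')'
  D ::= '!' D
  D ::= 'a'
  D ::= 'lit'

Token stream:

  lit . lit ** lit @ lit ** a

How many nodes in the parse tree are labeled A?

5

[S [S [S [S [A [B [C [D lit]]]]] . [A [B [C [D lit]]]]] ** [A [A [B [C [D lit]]]] @ [B [C [D lit]]]]] ** [A [B [C [D a]]]]]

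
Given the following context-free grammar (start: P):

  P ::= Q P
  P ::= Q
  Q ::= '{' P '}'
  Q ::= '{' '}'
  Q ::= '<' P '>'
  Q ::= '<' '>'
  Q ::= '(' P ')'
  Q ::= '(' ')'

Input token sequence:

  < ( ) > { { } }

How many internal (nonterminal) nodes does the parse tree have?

[P [Q < [P [Q ( )]] >] [P [Q { [P [Q { }]] }]]]

8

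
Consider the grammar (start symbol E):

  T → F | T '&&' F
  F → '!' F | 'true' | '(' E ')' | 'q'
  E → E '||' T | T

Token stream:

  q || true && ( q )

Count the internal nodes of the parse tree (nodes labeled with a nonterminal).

[E [E [T [F q]]] || [T [T [F true]] && [F ( [E [T [F q]]] )]]]

11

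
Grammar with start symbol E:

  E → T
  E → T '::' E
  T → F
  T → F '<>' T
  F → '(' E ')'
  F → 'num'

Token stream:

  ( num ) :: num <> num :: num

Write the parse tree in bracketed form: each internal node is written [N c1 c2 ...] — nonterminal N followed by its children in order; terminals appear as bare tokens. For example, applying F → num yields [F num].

E
T :: E
F :: E
( E ) :: E
( T ) :: E
( F ) :: E
( num ) :: E
( num ) :: T :: E
( num ) :: F <> T :: E
( num ) :: num <> T :: E
( num ) :: num <> F :: E
( num ) :: num <> num :: E
( num ) :: num <> num :: T
( num ) :: num <> num :: F
( num ) :: num <> num :: num

[E [T [F ( [E [T [F num]]] )]] :: [E [T [F num] <> [T [F num]]] :: [E [T [F num]]]]]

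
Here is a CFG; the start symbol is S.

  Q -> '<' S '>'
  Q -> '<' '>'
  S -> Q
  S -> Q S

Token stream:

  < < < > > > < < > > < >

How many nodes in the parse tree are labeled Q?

6

[S [Q < [S [Q < [S [Q < >]] >]] >] [S [Q < [S [Q < >]] >] [S [Q < >]]]]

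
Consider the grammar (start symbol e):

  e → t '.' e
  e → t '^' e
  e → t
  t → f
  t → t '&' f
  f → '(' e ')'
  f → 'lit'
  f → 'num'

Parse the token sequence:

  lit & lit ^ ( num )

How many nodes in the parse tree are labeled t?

4

[e [t [t [f lit]] & [f lit]] ^ [e [t [f ( [e [t [f num]]] )]]]]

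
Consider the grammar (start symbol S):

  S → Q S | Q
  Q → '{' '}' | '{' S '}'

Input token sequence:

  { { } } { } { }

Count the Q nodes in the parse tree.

[S [Q { [S [Q { }]] }] [S [Q { }] [S [Q { }]]]]

4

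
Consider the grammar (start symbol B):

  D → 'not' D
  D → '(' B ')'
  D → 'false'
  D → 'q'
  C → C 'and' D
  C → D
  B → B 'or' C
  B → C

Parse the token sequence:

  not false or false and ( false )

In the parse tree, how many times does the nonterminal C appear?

4

[B [B [C [D not [D false]]]] or [C [C [D false]] and [D ( [B [C [D false]]] )]]]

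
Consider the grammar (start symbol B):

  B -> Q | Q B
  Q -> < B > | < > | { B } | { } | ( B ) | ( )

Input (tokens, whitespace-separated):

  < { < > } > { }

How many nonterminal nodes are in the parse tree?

8

[B [Q < [B [Q { [B [Q < >]] }]] >] [B [Q { }]]]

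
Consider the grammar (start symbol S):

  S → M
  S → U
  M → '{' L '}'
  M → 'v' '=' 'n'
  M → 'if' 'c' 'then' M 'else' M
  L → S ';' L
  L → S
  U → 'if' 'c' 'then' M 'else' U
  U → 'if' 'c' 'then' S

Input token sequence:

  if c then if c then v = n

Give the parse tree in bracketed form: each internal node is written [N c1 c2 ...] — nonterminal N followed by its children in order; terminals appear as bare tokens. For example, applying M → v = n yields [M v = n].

S
U
if c then S
if c then U
if c then if c then S
if c then if c then M
if c then if c then v = n

[S [U if c then [S [U if c then [S [M v = n]]]]]]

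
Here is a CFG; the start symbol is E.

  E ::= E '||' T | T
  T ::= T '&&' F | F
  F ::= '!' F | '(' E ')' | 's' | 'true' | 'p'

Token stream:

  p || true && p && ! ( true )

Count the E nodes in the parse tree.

3

[E [E [T [F p]]] || [T [T [T [F true]] && [F p]] && [F ! [F ( [E [T [F true]]] )]]]]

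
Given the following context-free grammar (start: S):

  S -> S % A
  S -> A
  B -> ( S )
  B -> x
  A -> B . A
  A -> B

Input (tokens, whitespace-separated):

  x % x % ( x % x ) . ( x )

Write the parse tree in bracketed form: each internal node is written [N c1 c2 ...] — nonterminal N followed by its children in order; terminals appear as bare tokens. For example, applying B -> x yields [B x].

[S [S [S [A [B x]]] % [A [B x]]] % [A [B ( [S [S [A [B x]]] % [A [B x]]] )] . [A [B ( [S [A [B x]]] )]]]]

S
S % A
S % A % A
A % A % A
B % A % A
x % A % A
x % B % A
x % x % A
x % x % B . A
x % x % ( S ) . A
x % x % ( S % A ) . A
x % x % ( A % A ) . A
x % x % ( B % A ) . A
x % x % ( x % A ) . A
x % x % ( x % B ) . A
x % x % ( x % x ) . A
x % x % ( x % x ) . B
x % x % ( x % x ) . ( S )
x % x % ( x % x ) . ( A )
x % x % ( x % x ) . ( B )
x % x % ( x % x ) . ( x )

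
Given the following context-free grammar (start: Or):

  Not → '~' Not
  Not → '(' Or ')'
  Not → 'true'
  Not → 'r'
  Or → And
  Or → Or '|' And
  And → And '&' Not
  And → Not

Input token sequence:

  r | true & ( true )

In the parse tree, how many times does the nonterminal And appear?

[Or [Or [And [Not r]]] | [And [And [Not true]] & [Not ( [Or [And [Not true]]] )]]]

4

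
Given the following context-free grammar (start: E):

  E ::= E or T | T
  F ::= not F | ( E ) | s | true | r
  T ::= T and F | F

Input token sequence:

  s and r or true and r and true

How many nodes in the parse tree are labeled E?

[E [E [T [T [F s]] and [F r]]] or [T [T [T [F true]] and [F r]] and [F true]]]

2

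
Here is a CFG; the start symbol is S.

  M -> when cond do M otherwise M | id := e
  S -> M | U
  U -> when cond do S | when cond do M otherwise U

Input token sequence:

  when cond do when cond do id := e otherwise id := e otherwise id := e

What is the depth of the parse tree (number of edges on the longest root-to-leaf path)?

4

[S [M when cond do [M when cond do [M id := e] otherwise [M id := e]] otherwise [M id := e]]]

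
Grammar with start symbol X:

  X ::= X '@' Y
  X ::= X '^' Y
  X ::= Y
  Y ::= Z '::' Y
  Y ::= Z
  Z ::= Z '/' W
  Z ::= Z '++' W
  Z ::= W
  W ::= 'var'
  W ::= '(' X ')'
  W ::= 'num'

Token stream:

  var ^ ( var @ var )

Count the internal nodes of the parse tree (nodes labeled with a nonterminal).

[X [X [Y [Z [W var]]]] ^ [Y [Z [W ( [X [X [Y [Z [W var]]]] @ [Y [Z [W var]]]] )]]]]

16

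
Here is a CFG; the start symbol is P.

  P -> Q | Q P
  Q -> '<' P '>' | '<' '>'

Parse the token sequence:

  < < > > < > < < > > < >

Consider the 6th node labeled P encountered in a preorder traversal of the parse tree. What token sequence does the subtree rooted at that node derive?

< >

[P [Q < [P [Q < >]] >] [P [Q < >] [P [Q < [P [Q < >]] >] [P [Q < >]]]]]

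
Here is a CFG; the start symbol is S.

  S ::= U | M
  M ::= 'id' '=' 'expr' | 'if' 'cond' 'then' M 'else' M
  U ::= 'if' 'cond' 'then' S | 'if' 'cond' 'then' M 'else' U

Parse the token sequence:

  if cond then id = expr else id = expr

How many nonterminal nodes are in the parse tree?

4

[S [M if cond then [M id = expr] else [M id = expr]]]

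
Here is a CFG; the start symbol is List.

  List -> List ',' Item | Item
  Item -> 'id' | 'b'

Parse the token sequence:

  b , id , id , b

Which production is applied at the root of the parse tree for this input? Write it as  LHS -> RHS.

[List [List [List [List [Item b]] , [Item id]] , [Item id]] , [Item b]]

List -> List ',' Item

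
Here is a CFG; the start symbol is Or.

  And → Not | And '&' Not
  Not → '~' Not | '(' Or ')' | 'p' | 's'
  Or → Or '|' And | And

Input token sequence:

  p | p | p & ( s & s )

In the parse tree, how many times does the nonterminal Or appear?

[Or [Or [Or [And [Not p]]] | [And [Not p]]] | [And [And [Not p]] & [Not ( [Or [And [And [Not s]] & [Not s]]] )]]]

4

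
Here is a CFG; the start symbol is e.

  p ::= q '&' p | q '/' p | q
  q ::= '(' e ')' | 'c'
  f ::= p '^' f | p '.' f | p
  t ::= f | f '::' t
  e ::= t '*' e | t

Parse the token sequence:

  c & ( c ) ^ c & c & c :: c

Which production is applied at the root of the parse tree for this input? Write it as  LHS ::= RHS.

e ::= t

[e [t [f [p [q c] & [p [q ( [e [t [f [p [q c]]]]] )]]] ^ [f [p [q c] & [p [q c] & [p [q c]]]]]] :: [t [f [p [q c]]]]]]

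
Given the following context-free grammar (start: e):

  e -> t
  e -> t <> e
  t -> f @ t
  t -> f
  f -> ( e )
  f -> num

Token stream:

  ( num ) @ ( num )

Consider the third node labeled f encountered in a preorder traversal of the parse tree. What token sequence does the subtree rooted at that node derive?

[e [t [f ( [e [t [f num]]] )] @ [t [f ( [e [t [f num]]] )]]]]

( num )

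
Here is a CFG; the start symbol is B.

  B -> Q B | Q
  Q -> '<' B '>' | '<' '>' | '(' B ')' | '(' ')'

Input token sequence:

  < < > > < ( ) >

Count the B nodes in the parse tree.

4

[B [Q < [B [Q < >]] >] [B [Q < [B [Q ( )]] >]]]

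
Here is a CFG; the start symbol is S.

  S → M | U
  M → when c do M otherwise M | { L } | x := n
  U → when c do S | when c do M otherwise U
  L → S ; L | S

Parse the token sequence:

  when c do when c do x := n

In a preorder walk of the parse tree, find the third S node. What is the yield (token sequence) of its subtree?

x := n

[S [U when c do [S [U when c do [S [M x := n]]]]]]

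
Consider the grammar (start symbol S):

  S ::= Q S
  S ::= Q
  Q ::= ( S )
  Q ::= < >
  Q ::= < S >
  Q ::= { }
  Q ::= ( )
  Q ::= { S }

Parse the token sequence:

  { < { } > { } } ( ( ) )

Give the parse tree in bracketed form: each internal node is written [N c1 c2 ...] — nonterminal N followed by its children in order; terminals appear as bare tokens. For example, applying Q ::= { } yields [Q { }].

[S [Q { [S [Q < [S [Q { }]] >] [S [Q { }]]] }] [S [Q ( [S [Q ( )]] )]]]

S
Q S
{ S } S
{ Q S } S
{ < S > S } S
{ < Q > S } S
{ < { } > S } S
{ < { } > Q } S
{ < { } > { } } S
{ < { } > { } } Q
{ < { } > { } } ( S )
{ < { } > { } } ( Q )
{ < { } > { } } ( ( ) )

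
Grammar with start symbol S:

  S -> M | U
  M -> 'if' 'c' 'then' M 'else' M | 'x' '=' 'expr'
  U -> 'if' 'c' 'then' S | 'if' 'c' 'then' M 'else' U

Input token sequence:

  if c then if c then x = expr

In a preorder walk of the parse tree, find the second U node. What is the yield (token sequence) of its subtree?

[S [U if c then [S [U if c then [S [M x = expr]]]]]]

if c then x = expr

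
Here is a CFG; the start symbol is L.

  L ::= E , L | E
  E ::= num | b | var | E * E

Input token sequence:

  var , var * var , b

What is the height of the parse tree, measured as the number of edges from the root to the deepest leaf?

4

[L [E var] , [L [E [E var] * [E var]] , [L [E b]]]]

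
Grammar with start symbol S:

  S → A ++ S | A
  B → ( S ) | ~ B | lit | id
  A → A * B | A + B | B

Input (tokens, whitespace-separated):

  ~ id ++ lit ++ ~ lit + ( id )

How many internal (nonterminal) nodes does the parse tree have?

[S [A [B ~ [B id]]] ++ [S [A [B lit]] ++ [S [A [A [B ~ [B lit]]] + [B ( [S [A [B id]]] )]]]]]

16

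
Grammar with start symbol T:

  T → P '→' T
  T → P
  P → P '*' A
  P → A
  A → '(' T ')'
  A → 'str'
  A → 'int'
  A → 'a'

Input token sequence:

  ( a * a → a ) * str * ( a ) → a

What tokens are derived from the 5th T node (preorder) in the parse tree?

[T [P [P [P [A ( [T [P [P [A a]] * [A a]] → [T [P [A a]]]] )]] * [A str]] * [A ( [T [P [A a]]] )]] → [T [P [A a]]]]

a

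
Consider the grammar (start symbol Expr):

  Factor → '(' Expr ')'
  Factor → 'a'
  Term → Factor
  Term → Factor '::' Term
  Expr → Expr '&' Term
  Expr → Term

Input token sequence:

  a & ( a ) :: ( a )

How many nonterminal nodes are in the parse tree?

[Expr [Expr [Term [Factor a]]] & [Term [Factor ( [Expr [Term [Factor a]]] )] :: [Term [Factor ( [Expr [Term [Factor a]]] )]]]]

14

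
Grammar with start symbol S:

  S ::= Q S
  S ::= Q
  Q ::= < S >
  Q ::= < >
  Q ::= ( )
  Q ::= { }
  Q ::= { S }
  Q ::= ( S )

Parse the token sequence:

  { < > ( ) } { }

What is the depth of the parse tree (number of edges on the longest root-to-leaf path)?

5

[S [Q { [S [Q < >] [S [Q ( )]]] }] [S [Q { }]]]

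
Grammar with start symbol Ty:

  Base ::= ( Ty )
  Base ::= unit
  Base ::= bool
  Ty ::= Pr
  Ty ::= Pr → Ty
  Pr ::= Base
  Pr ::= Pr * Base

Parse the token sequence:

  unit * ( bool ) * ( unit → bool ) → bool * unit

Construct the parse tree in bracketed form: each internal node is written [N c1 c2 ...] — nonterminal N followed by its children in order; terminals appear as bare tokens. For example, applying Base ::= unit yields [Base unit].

[Ty [Pr [Pr [Pr [Base unit]] * [Base ( [Ty [Pr [Base bool]]] )]] * [Base ( [Ty [Pr [Base unit]] → [Ty [Pr [Base bool]]]] )]] → [Ty [Pr [Pr [Base bool]] * [Base unit]]]]

Ty
Pr → Ty
Pr * Base → Ty
Pr * Base * Base → Ty
Base * Base * Base → Ty
unit * Base * Base → Ty
unit * ( Ty ) * Base → Ty
unit * ( Pr ) * Base → Ty
unit * ( Base ) * Base → Ty
unit * ( bool ) * Base → Ty
unit * ( bool ) * ( Ty ) → Ty
unit * ( bool ) * ( Pr → Ty ) → Ty
unit * ( bool ) * ( Base → Ty ) → Ty
unit * ( bool ) * ( unit → Ty ) → Ty
unit * ( bool ) * ( unit → Pr ) → Ty
unit * ( bool ) * ( unit → Base ) → Ty
unit * ( bool ) * ( unit → bool ) → Ty
unit * ( bool ) * ( unit → bool ) → Pr
unit * ( bool ) * ( unit → bool ) → Pr * Base
unit * ( bool ) * ( unit → bool ) → Base * Base
unit * ( bool ) * ( unit → bool ) → bool * Base
unit * ( bool ) * ( unit → bool ) → bool * unit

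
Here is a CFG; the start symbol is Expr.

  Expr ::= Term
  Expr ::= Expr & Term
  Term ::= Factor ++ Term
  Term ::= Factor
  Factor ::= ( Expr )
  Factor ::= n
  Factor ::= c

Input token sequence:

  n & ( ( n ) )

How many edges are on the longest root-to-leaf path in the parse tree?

[Expr [Expr [Term [Factor n]]] & [Term [Factor ( [Expr [Term [Factor ( [Expr [Term [Factor n]]] )]]] )]]]

9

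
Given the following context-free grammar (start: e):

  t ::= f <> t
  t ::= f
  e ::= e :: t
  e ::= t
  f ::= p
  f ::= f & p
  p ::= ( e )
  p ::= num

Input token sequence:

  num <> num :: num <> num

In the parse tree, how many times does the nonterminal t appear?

4

[e [e [t [f [p num]] <> [t [f [p num]]]]] :: [t [f [p num]] <> [t [f [p num]]]]]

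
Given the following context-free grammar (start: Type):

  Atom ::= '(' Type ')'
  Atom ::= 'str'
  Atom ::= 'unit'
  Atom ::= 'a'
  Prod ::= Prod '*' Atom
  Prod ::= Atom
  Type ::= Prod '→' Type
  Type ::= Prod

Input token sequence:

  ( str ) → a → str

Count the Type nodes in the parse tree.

[Type [Prod [Atom ( [Type [Prod [Atom str]]] )]] → [Type [Prod [Atom a]] → [Type [Prod [Atom str]]]]]

4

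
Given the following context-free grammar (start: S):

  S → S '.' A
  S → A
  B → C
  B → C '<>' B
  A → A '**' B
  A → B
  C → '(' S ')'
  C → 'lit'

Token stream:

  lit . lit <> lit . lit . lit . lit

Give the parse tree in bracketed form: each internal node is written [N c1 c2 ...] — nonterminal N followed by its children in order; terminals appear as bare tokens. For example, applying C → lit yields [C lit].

[S [S [S [S [S [A [B [C lit]]]] . [A [B [C lit] <> [B [C lit]]]]] . [A [B [C lit]]]] . [A [B [C lit]]]] . [A [B [C lit]]]]

S
S . A
S . A . A
S . A . A . A
S . A . A . A . A
A . A . A . A . A
B . A . A . A . A
C . A . A . A . A
lit . A . A . A . A
lit . B . A . A . A
lit . C <> B . A . A . A
lit . lit <> B . A . A . A
lit . lit <> C . A . A . A
lit . lit <> lit . A . A . A
lit . lit <> lit . B . A . A
lit . lit <> lit . C . A . A
lit . lit <> lit . lit . A . A
lit . lit <> lit . lit . B . A
lit . lit <> lit . lit . C . A
lit . lit <> lit . lit . lit . A
lit . lit <> lit . lit . lit . B
lit . lit <> lit . lit . lit . C
lit . lit <> lit . lit . lit . lit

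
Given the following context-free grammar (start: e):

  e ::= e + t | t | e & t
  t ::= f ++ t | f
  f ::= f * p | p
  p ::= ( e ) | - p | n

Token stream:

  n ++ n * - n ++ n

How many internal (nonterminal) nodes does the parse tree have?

13

[e [t [f [p n]] ++ [t [f [f [p n]] * [p - [p n]]] ++ [t [f [p n]]]]]]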